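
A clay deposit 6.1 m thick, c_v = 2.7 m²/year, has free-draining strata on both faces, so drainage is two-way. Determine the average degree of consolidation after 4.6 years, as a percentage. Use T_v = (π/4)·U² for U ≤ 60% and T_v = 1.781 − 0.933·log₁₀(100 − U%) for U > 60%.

Drainage path length: H_d = H/2 = 3.05 m (double drainage).
T_v = c_v·t/H_d² = 2.7×4.6/3.05² = 1.3351.
T_v = 1.3351 corresponds to the U > 60% branch:
U = 1 − 10^((1.781 − T_v)/0.933)/100 = 0.9699

U ≈ 97 %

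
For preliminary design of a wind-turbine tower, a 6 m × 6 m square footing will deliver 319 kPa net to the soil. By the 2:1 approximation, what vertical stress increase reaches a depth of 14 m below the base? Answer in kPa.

Δσ_z ≈ 28.7 kPa

By the 2:1 method the load spreads at 1 horizontal : 2 vertical, so at depth z the loaded area has grown by z in each plan dimension:
Δσ = qBL/((B+z)(L+z)) = 319×6×6/((6+14)(6+14)) = 28.71 kPa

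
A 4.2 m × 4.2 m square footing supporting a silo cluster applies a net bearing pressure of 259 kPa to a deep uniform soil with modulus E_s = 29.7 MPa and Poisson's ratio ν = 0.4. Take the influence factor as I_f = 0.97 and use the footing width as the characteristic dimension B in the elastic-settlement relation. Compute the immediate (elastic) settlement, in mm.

S_e ≈ 29.8 mm

Immediate (elastic) settlement: S_e = q·B·(1−ν²)/E_s · I_f.
E_s = 29.7 MPa = 29700 kPa.
S_e = 259 × 4.2 × (1 − 0.4²) / 29700 × 0.97
    = 259 × 4.2 × 0.84 / 29700 × 0.97
    = 0.02984 m = 29.84 mm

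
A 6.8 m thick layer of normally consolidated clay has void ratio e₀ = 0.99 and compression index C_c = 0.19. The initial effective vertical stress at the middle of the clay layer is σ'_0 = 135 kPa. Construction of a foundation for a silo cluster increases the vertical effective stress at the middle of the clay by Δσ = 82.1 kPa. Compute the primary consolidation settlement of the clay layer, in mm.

Final effective stress: σ'_f = σ'_0 + Δσ = 135 + 82.1 = 217.1 kPa.
Normally consolidated clay, so the full stress increment lies on the virgin compression line:
S_c = C_c·H/(1+e₀)·log₁₀(σ'_f/σ'_0) = 0.19×6.8/(1+0.99)×log₁₀(217.1/135)
    = 0.64925 × 0.20633 = 0.134 m

S_c ≈ 134 mm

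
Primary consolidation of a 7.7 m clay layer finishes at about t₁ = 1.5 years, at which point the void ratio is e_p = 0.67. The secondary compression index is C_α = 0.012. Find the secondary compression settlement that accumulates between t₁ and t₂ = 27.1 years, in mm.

S_s ≈ 69.5 mm

Secondary compression: S_s = C_α·H/(1+e_p)·log₁₀(t₂/t₁)
S_s = 0.012×7.7/(1+0.67)×log₁₀(27.1/1.5)
    = 0.05533 × 1.257 = 0.06954 m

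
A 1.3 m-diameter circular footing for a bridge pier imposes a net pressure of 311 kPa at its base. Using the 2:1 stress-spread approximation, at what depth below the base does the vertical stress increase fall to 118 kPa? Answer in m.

z ≈ 0.81 m

2:1 spreading — at depth z the loaded area has grown by z in each plan dimension:
qD²/(D+z)² = Δσ_z ⇒ z = D(√(q/Δσ_z) − 1) = 1.3×(√(311/118) − 1) = 0.8105 m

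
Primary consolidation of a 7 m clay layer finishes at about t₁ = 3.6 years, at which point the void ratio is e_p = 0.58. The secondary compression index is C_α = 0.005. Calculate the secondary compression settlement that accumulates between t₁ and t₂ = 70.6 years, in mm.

Secondary compression: S_s = C_α·H/(1+e_p)·log₁₀(t₂/t₁)
S_s = 0.005×7/(1+0.58)×log₁₀(70.6/3.6)
    = 0.02215 × 1.293 = 0.02863 m

S_s ≈ 28.6 mm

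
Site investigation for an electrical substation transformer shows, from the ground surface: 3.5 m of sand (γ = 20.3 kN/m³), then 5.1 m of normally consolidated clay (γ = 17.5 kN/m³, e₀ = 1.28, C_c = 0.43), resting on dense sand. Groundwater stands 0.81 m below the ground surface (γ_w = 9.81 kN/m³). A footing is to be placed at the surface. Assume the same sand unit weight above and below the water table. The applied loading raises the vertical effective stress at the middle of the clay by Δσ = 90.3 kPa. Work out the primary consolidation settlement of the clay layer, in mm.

S_c ≈ 367 mm

Mid-depth of clay below the ground surface: z = 3.5 + 5.1/2 = 6.05 m.
Total vertical stress at mid-clay: σ_v = 20.3×3.5 + 17.5×2.55 = 115.67 kPa.
Pore pressure: u = 9.81×(6.05 − 0.81) = 51.404 kPa.
Initial effective stress: σ'_0 = σ_v − u = 115.67 − 51.404 = 64.266 kPa.
Final effective stress: σ'_f = σ'_0 + Δσ = 64.266 + 90.3 = 154.57 kPa.
Normally consolidated clay, so the full stress increment lies on the virgin compression line:
S_c = C_c·H/(1+e₀)·log₁₀(σ'_f/σ'_0) = 0.43×5.1/(1+1.28)×log₁₀(154.57/64.266)
    = 0.96184 × 0.38114 = 0.3666 m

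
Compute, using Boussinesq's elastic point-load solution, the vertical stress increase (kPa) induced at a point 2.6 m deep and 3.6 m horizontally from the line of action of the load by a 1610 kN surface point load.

Boussinesq vertical stress below a point load on an elastic half-space:
Δσ_z = 3P/(2πz²) · [1 + (r/z)²]^(−5/2)
r/z = 3.6/2.6 = 1.3846; [1+(r/z)²]^(−5/2) = 0.068802.
Δσ_z = 3×1610/(2π×2.6²) × 0.068802 = 113.72 × 0.068802 = 7.824 kPa

Δσ_z ≈ 7.82 kPa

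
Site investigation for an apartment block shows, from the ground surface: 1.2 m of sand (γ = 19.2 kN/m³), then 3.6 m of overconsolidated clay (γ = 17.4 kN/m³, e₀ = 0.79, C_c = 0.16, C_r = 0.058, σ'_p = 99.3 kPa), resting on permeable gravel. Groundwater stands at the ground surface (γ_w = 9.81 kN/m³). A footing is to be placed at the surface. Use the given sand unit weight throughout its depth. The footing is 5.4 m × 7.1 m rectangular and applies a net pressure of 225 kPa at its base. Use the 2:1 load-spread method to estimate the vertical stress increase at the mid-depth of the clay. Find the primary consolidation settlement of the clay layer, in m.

Mid-depth of clay below the ground surface: z = 1.2 + 3.6/2 = 3 m.
Total vertical stress at mid-clay: σ_v = 19.2×1.2 + 17.4×1.8 = 54.36 kPa.
Pore pressure: u = 9.81×(3 − 0) = 29.43 kPa.
Initial effective stress: σ'_0 = σ_v − u = 54.36 − 29.43 = 24.93 kPa.
Stress increase at mid-clay by the 2:1 spreading method:
Δσ = qBL/((B+z)(L+z)) = 225×5.4×7.1/((5.4+3)(7.1+3)) = 101.68 kPa
Final effective stress: σ'_f = 24.93 + 101.68 = 126.61 kPa.
σ'_f = 126.61 > σ'_p = 99.3 kPa, so the stress path crosses the preconsolidation pressure — recompression up to σ'_p, then virgin compression beyond:
S_c = H/(1+e₀)·[C_r·log₁₀(σ'_p/σ'_0) + C_c·log₁₀(σ'_f/σ'_p)]
    = 3.6/1.79 × [0.058×log₁₀(99.3/24.93) + 0.16×log₁₀(126.61/99.3)]
    = 2.0112 × [0.034813 + 0.016883] = 0.104 m

S_c ≈ 0.104 m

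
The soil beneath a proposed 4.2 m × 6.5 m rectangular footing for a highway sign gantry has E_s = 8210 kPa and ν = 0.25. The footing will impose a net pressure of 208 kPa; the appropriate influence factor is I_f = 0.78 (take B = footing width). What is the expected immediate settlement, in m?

S_e ≈ 0.0778 m

Immediate (elastic) settlement: S_e = q·B·(1−ν²)/E_s · I_f.
S_e = 208 × 4.2 × (1 − 0.25²) / 8210 × 0.78
    = 208 × 4.2 × 0.9375 / 8210 × 0.78
    = 0.07781 m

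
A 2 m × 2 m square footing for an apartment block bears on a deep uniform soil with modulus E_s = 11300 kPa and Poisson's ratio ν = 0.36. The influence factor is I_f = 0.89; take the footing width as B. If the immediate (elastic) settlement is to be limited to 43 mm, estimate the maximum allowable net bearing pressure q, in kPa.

q ≈ 314 kPa

S_e = q·B·(1−ν²)/E_s · I_f  ⇒  q = S_e·E_s / (B·(1−ν²)·I_f).
q = 0.043 × 11300 / (2 × 0.8704 × 0.89) = 313.6 kPa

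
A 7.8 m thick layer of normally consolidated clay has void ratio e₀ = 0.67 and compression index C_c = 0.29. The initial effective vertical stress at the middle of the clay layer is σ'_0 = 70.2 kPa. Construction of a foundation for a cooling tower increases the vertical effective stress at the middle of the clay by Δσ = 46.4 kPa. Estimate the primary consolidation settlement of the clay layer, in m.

Final effective stress: σ'_f = σ'_0 + Δσ = 70.2 + 46.4 = 116.6 kPa.
Normally consolidated clay, so the full stress increment lies on the virgin compression line:
S_c = C_c·H/(1+e₀)·log₁₀(σ'_f/σ'_0) = 0.29×7.8/(1+0.67)×log₁₀(116.6/70.2)
    = 1.3545 × 0.22036 = 0.2985 m

S_c ≈ 0.298 m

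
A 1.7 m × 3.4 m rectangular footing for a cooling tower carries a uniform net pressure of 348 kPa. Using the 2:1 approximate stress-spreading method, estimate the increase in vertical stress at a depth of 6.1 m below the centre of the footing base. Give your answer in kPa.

By the 2:1 method the load spreads at 1 horizontal : 2 vertical, so at depth z the loaded area has grown by z in each plan dimension:
Δσ = qBL/((B+z)(L+z)) = 348×1.7×3.4/((1.7+6.1)(3.4+6.1)) = 27.145 kPa

Δσ_z ≈ 27.1 kPa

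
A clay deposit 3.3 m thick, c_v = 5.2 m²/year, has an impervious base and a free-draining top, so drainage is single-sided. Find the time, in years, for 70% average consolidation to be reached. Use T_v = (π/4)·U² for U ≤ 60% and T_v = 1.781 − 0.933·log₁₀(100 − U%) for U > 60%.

Drainage path length: H_d = H = 3.3 m (single drainage).
U > 60%: T_v = 1.781 − 0.933·log₁₀(100 − 70) = 0.40285.
t = T_v·H_d²/c_v = 0.40285×3.3²/5.2 = 0.8437 years.

t ≈ 0.844 years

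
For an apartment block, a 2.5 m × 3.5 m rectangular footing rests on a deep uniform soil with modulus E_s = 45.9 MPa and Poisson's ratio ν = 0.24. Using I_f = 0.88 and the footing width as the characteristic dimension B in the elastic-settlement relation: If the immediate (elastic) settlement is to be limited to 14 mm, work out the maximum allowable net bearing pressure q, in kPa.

q ≈ 310 kPa

E_s = 45.9 MPa = 45900 kPa.
S_e = q·B·(1−ν²)/E_s · I_f  ⇒  q = S_e·E_s / (B·(1−ν²)·I_f).
q = 0.014 × 45900 / (2.5 × 0.9424 × 0.88) = 309.9 kPa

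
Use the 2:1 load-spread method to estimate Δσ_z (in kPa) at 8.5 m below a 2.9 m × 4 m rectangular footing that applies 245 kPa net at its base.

Δσ_z ≈ 19.9 kPa

By the 2:1 method the load spreads at 1 horizontal : 2 vertical, so at depth z the loaded area has grown by z in each plan dimension:
Δσ = qBL/((B+z)(L+z)) = 245×2.9×4/((2.9+8.5)(4+8.5)) = 19.944 kPa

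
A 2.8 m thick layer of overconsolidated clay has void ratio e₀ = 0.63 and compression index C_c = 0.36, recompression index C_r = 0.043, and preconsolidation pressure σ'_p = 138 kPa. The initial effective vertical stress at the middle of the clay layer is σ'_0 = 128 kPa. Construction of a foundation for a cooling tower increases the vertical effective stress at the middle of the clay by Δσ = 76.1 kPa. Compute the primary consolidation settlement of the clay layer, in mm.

Final effective stress: σ'_f = 128 + 76.1 = 204.1 kPa.
σ'_f = 204.1 > σ'_p = 138 kPa, so the stress path crosses the preconsolidation pressure — recompression up to σ'_p, then virgin compression beyond:
S_c = H/(1+e₀)·[C_r·log₁₀(σ'_p/σ'_0) + C_c·log₁₀(σ'_f/σ'_p)]
    = 2.8/1.63 × [0.043×log₁₀(138/128) + 0.36×log₁₀(204.1/138)]
    = 1.7178 × [0.0014048 + 0.061187] = 0.1075 m

S_c ≈ 108 mm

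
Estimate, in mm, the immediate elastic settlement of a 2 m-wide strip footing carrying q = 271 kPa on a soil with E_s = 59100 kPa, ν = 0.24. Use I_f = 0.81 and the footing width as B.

Immediate (elastic) settlement: S_e = q·B·(1−ν²)/E_s · I_f.
S_e = 271 × 2 × (1 − 0.24²) / 59100 × 0.81
    = 271 × 2 × 0.9424 / 59100 × 0.81
    = 0.007001 m = 7.001 mm

S_e ≈ 7 mm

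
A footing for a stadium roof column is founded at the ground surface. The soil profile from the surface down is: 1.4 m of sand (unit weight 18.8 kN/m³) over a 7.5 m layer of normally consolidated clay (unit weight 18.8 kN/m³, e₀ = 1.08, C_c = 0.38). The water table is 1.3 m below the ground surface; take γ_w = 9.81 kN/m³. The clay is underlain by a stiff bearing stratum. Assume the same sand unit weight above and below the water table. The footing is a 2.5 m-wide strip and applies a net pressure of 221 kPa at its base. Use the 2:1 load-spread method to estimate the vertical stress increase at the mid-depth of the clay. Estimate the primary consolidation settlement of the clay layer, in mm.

Mid-depth of clay below the ground surface: z = 1.4 + 7.5/2 = 5.15 m.
Total vertical stress at mid-clay: σ_v = 18.8×1.4 + 18.8×3.75 = 96.82 kPa.
Pore pressure: u = 9.81×(5.15 − 1.3) = 37.769 kPa.
Initial effective stress: σ'_0 = σ_v − u = 96.82 − 37.769 = 59.051 kPa.
Stress increase at mid-clay by the 2:1 spreading method:
Δσ = qB/(B+z) = 221×2.5/(2.5+5.15) = 72.222 kPa
Final effective stress: σ'_f = σ'_0 + Δσ = 59.051 + 72.222 = 131.27 kPa.
Normally consolidated clay, so the full stress increment lies on the virgin compression line:
S_c = C_c·H/(1+e₀)·log₁₀(σ'_f/σ'_0) = 0.38×7.5/(1+1.08)×log₁₀(131.27/59.051)
    = 1.3702 × 0.34694 = 0.4754 m

S_c ≈ 475 mm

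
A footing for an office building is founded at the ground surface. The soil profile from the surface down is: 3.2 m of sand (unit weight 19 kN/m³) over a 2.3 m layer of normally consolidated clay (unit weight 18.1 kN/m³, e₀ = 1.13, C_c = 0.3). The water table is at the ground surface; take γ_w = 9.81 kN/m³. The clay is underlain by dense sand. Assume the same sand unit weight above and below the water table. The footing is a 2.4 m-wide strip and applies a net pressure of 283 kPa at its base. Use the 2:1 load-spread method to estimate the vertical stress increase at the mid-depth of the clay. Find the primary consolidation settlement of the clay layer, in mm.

Mid-depth of clay below the ground surface: z = 3.2 + 2.3/2 = 4.35 m.
Total vertical stress at mid-clay: σ_v = 19×3.2 + 18.1×1.15 = 81.615 kPa.
Pore pressure: u = 9.81×(4.35 − 0) = 42.673 kPa.
Initial effective stress: σ'_0 = σ_v − u = 81.615 − 42.673 = 38.942 kPa.
Stress increase at mid-clay by the 2:1 spreading method:
Δσ = qB/(B+z) = 283×2.4/(2.4+4.35) = 100.62 kPa
Final effective stress: σ'_f = σ'_0 + Δσ = 38.942 + 100.62 = 139.56 kPa.
Normally consolidated clay, so the full stress increment lies on the virgin compression line:
S_c = C_c·H/(1+e₀)·log₁₀(σ'_f/σ'_0) = 0.3×2.3/(1+1.13)×log₁₀(139.56/38.942)
    = 0.32394 × 0.55434 = 0.1796 m

S_c ≈ 180 mm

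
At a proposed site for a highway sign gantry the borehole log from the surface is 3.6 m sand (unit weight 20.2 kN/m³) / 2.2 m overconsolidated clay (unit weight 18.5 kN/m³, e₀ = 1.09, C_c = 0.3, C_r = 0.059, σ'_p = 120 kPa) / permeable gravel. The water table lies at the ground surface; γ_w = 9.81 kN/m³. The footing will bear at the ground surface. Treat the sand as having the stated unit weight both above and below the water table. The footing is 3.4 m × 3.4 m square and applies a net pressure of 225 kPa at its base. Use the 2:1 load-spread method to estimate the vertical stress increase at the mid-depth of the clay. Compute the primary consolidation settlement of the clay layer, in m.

Mid-depth of clay below the ground surface: z = 3.6 + 2.2/2 = 4.7 m.
Total vertical stress at mid-clay: σ_v = 20.2×3.6 + 18.5×1.1 = 93.07 kPa.
Pore pressure: u = 9.81×(4.7 − 0) = 46.107 kPa.
Initial effective stress: σ'_0 = σ_v − u = 93.07 − 46.107 = 46.963 kPa.
Stress increase at mid-clay by the 2:1 spreading method:
Δσ = qBL/((B+z)(L+z)) = 225×3.4×3.4/((3.4+4.7)(3.4+4.7)) = 39.643 kPa
Final effective stress: σ'_f = 46.963 + 39.643 = 86.606 kPa.
σ'_f = 86.606 ≤ σ'_p = 120 kPa, so the clay remains overconsolidated and only the recompression index applies:
S_c = C_r·H/(1+e₀)·log₁₀(σ'_f/σ'_0) = 0.059×2.2/2.09×log₁₀(86.606/46.963)
    = 0.062103 × 0.26579 = 0.01651 m

S_c ≈ 0.0165 m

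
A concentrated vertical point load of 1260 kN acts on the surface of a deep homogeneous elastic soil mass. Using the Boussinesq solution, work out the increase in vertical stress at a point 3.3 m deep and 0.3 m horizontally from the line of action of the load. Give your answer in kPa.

Boussinesq vertical stress below a point load on an elastic half-space:
Δσ_z = 3P/(2πz²) · [1 + (r/z)²]^(−5/2)
r/z = 0.3/3.3 = 0.090909; [1+(r/z)²]^(−5/2) = 0.97963.
Δσ_z = 3×1260/(2π×3.3²) × 0.97963 = 55.244 × 0.97963 = 54.12 kPa

Δσ_z ≈ 54.1 kPa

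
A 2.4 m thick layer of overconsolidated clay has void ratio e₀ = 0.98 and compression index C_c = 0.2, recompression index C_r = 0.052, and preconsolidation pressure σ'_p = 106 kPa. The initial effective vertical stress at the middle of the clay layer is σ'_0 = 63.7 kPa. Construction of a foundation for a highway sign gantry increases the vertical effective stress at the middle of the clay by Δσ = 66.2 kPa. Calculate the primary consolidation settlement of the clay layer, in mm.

S_c ≈ 35.3 mm

Final effective stress: σ'_f = 63.7 + 66.2 = 129.9 kPa.
σ'_f = 129.9 > σ'_p = 106 kPa, so the stress path crosses the preconsolidation pressure — recompression up to σ'_p, then virgin compression beyond:
S_c = H/(1+e₀)·[C_r·log₁₀(σ'_p/σ'_0) + C_c·log₁₀(σ'_f/σ'_p)]
    = 2.4/1.98 × [0.052×log₁₀(106/63.7) + 0.2×log₁₀(129.9/106)]
    = 1.2121 × [0.011501 + 0.017661] = 0.03535 m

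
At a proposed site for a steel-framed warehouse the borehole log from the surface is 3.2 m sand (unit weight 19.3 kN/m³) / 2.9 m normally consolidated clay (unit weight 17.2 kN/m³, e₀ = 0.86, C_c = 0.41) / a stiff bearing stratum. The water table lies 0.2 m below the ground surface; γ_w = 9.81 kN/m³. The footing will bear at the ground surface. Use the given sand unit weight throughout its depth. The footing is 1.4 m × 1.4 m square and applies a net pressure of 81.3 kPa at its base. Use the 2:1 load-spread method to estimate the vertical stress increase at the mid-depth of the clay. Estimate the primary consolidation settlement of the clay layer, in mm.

S_c ≈ 26.7 mm

Mid-depth of clay below the ground surface: z = 3.2 + 2.9/2 = 4.65 m.
Total vertical stress at mid-clay: σ_v = 19.3×3.2 + 17.2×1.45 = 86.7 kPa.
Pore pressure: u = 9.81×(4.65 − 0.2) = 43.655 kPa.
Initial effective stress: σ'_0 = σ_v − u = 86.7 − 43.655 = 43.045 kPa.
Stress increase at mid-clay by the 2:1 spreading method:
Δσ = qBL/((B+z)(L+z)) = 81.3×1.4×1.4/((1.4+4.65)(1.4+4.65)) = 4.3535 kPa
Final effective stress: σ'_f = σ'_0 + Δσ = 43.045 + 4.3535 = 47.398 kPa.
Normally consolidated clay, so the full stress increment lies on the virgin compression line:
S_c = C_c·H/(1+e₀)·log₁₀(σ'_f/σ'_0) = 0.41×2.9/(1+0.86)×log₁₀(47.398/43.045)
    = 0.63925 × 0.041837 = 0.02674 m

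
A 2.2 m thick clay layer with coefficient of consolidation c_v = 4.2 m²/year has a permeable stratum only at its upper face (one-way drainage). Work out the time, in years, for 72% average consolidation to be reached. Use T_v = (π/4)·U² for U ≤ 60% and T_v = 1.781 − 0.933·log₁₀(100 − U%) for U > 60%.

Drainage path length: H_d = H = 2.2 m (single drainage).
U > 60%: T_v = 1.781 − 0.933·log₁₀(100 − 72) = 0.4308.
t = T_v·H_d²/c_v = 0.4308×2.2²/4.2 = 0.4964 years.

t ≈ 0.496 years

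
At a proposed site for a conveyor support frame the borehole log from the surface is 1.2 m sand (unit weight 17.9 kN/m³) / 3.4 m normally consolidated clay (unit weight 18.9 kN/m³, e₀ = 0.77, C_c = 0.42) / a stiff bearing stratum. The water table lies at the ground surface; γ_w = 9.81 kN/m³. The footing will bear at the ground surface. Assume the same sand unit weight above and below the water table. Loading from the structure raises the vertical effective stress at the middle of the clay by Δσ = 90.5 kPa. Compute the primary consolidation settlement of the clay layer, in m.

Mid-depth of clay below the ground surface: z = 1.2 + 3.4/2 = 2.9 m.
Total vertical stress at mid-clay: σ_v = 17.9×1.2 + 18.9×1.7 = 53.61 kPa.
Pore pressure: u = 9.81×(2.9 − 0) = 28.449 kPa.
Initial effective stress: σ'_0 = σ_v − u = 53.61 − 28.449 = 25.161 kPa.
Final effective stress: σ'_f = σ'_0 + Δσ = 25.161 + 90.5 = 115.66 kPa.
Normally consolidated clay, so the full stress increment lies on the virgin compression line:
S_c = C_c·H/(1+e₀)·log₁₀(σ'_f/σ'_0) = 0.42×3.4/(1+0.77)×log₁₀(115.66/25.161)
    = 0.80678 × 0.66246 = 0.5345 m

S_c ≈ 0.534 m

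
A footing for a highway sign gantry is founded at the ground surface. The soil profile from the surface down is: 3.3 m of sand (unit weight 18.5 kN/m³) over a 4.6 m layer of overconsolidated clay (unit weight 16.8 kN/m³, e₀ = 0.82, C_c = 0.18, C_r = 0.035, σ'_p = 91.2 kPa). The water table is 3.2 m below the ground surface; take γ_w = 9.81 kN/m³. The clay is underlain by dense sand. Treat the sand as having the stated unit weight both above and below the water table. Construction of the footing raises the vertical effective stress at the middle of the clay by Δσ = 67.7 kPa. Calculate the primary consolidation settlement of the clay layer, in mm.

S_c ≈ 97 mm

Mid-depth of clay below the ground surface: z = 3.3 + 4.6/2 = 5.6 m.
Total vertical stress at mid-clay: σ_v = 18.5×3.3 + 16.8×2.3 = 99.69 kPa.
Pore pressure: u = 9.81×(5.6 − 3.2) = 23.544 kPa.
Initial effective stress: σ'_0 = σ_v − u = 99.69 − 23.544 = 76.146 kPa.
Final effective stress: σ'_f = 76.146 + 67.7 = 143.85 kPa.
σ'_f = 143.85 > σ'_p = 91.2 kPa, so the stress path crosses the preconsolidation pressure — recompression up to σ'_p, then virgin compression beyond:
S_c = H/(1+e₀)·[C_r·log₁₀(σ'_p/σ'_0) + C_c·log₁₀(σ'_f/σ'_p)]
    = 4.6/1.82 × [0.035×log₁₀(91.2/76.146) + 0.18×log₁₀(143.85/91.2)]
    = 2.5275 × [0.0027422 + 0.035625] = 0.09697 m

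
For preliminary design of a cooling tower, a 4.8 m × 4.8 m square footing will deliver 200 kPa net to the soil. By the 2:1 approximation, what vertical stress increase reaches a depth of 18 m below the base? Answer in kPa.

By the 2:1 method the load spreads at 1 horizontal : 2 vertical, so at depth z the loaded area has grown by z in each plan dimension:
Δσ = qBL/((B+z)(L+z)) = 200×4.8×4.8/((4.8+18)(4.8+18)) = 8.8643 kPa

Δσ_z ≈ 8.86 kPa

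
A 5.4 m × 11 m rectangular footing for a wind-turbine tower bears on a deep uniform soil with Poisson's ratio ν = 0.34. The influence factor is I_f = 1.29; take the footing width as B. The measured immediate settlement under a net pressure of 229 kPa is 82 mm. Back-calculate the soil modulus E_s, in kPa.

S_e = q·B·(1−ν²)/E_s · I_f  ⇒  E_s = q·B·(1−ν²)·I_f / S_e.
E_s = 229 × 5.4 × 0.8844 × 1.29 / 0.082 = 17200 kPa

E_s ≈ 17200 kPa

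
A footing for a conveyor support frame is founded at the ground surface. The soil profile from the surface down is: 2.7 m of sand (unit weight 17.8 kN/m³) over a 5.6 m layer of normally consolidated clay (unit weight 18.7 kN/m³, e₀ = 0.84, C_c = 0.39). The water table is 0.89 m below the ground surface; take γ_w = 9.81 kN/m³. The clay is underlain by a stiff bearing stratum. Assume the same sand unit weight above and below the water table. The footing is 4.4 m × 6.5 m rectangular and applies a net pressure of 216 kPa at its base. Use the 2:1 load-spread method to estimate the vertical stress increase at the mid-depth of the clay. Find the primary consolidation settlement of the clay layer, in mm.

Mid-depth of clay below the ground surface: z = 2.7 + 5.6/2 = 5.5 m.
Total vertical stress at mid-clay: σ_v = 17.8×2.7 + 18.7×2.8 = 100.42 kPa.
Pore pressure: u = 9.81×(5.5 − 0.89) = 45.224 kPa.
Initial effective stress: σ'_0 = σ_v − u = 100.42 − 45.224 = 55.196 kPa.
Stress increase at mid-clay by the 2:1 spreading method:
Δσ = qBL/((B+z)(L+z)) = 216×4.4×6.5/((4.4+5.5)(6.5+5.5)) = 52 kPa
Final effective stress: σ'_f = σ'_0 + Δσ = 55.196 + 52 = 107.2 kPa.
Normally consolidated clay, so the full stress increment lies on the virgin compression line:
S_c = C_c·H/(1+e₀)·log₁₀(σ'_f/σ'_0) = 0.39×5.6/(1+0.84)×log₁₀(107.2/55.196)
    = 1.187 × 0.28829 = 0.3422 m

S_c ≈ 342 mm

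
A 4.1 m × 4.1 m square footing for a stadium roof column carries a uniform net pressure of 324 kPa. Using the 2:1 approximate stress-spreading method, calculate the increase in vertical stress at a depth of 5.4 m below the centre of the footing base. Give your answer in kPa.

By the 2:1 method the load spreads at 1 horizontal : 2 vertical, so at depth z the loaded area has grown by z in each plan dimension:
Δσ = qBL/((B+z)(L+z)) = 324×4.1×4.1/((4.1+5.4)(4.1+5.4)) = 60.348 kPa

Δσ_z ≈ 60.3 kPa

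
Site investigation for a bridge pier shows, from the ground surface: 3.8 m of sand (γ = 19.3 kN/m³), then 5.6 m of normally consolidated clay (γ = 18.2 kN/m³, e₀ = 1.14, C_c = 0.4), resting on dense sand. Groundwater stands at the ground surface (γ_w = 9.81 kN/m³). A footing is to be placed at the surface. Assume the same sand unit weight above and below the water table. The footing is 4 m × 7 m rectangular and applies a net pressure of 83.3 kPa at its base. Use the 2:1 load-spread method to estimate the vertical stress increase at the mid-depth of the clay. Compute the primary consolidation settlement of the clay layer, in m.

Mid-depth of clay below the ground surface: z = 3.8 + 5.6/2 = 6.6 m.
Total vertical stress at mid-clay: σ_v = 19.3×3.8 + 18.2×2.8 = 124.3 kPa.
Pore pressure: u = 9.81×(6.6 − 0) = 64.746 kPa.
Initial effective stress: σ'_0 = σ_v − u = 124.3 − 64.746 = 59.554 kPa.
Stress increase at mid-clay by the 2:1 spreading method:
Δσ = qBL/((B+z)(L+z)) = 83.3×4×7/((4+6.6)(7+6.6)) = 16.179 kPa
Final effective stress: σ'_f = σ'_0 + Δσ = 59.554 + 16.179 = 75.733 kPa.
Normally consolidated clay, so the full stress increment lies on the virgin compression line:
S_c = C_c·H/(1+e₀)·log₁₀(σ'_f/σ'_0) = 0.4×5.6/(1+1.14)×log₁₀(75.733/59.554)
    = 1.0467 × 0.10437 = 0.1092 m

S_c ≈ 0.109 m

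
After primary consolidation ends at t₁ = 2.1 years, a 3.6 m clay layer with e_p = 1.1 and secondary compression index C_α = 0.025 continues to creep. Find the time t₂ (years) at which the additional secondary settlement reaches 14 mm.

t₂ ≈ 4.46 years

S_s = C_α·H/(1+e_p)·log₁₀(t₂/t₁) ⇒ log₁₀(t₂/t₁) = S_s·(1+e_p)/(C_α·H).
log₁₀(t₂/t₁) = 0.014 × (1+1.1) / (0.025×3.6) = 0.3267
t₂ = t₁ × 10^0.3267 = 2.1 × 2.122 = 4.455 years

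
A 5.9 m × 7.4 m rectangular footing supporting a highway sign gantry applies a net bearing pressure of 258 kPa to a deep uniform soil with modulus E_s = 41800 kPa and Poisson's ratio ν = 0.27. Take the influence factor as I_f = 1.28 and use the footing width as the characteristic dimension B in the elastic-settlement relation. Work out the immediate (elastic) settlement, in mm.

Immediate (elastic) settlement: S_e = q·B·(1−ν²)/E_s · I_f.
S_e = 258 × 5.9 × (1 − 0.27²) / 41800 × 1.28
    = 258 × 5.9 × 0.9271 / 41800 × 1.28
    = 0.04321 m = 43.21 mm

S_e ≈ 43.2 mm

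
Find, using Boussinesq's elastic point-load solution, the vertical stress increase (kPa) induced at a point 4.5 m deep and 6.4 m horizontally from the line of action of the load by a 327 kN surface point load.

Δσ_z ≈ 0.485 kPa

Boussinesq vertical stress below a point load on an elastic half-space:
Δσ_z = 3P/(2πz²) · [1 + (r/z)²]^(−5/2)
r/z = 6.4/4.5 = 1.4222; [1+(r/z)²]^(−5/2) = 0.062952.
Δσ_z = 3×327/(2π×4.5²) × 0.062952 = 7.7102 × 0.062952 = 0.4854 kPa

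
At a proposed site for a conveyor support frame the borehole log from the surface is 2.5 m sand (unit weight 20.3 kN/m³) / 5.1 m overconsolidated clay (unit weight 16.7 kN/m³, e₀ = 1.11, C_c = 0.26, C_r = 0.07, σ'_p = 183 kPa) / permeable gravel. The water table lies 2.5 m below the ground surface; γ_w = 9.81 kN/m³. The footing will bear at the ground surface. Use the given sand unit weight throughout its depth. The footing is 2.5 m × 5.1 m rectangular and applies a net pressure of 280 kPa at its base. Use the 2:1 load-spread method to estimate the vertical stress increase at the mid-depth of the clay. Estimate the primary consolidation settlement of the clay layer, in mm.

Mid-depth of clay below the ground surface: z = 2.5 + 5.1/2 = 5.05 m.
Total vertical stress at mid-clay: σ_v = 20.3×2.5 + 16.7×2.55 = 93.335 kPa.
Pore pressure: u = 9.81×(5.05 − 2.5) = 25.015 kPa.
Initial effective stress: σ'_0 = σ_v − u = 93.335 − 25.015 = 68.32 kPa.
Stress increase at mid-clay by the 2:1 spreading method:
Δσ = qBL/((B+z)(L+z)) = 280×2.5×5.1/((2.5+5.05)(5.1+5.05)) = 46.586 kPa
Final effective stress: σ'_f = 68.32 + 46.586 = 114.91 kPa.
σ'_f = 114.91 ≤ σ'_p = 183 kPa, so the clay remains overconsolidated and only the recompression index applies:
S_c = C_r·H/(1+e₀)·log₁₀(σ'_f/σ'_0) = 0.07×5.1/2.11×log₁₀(114.91/68.32)
    = 0.1692 × 0.22581 = 0.03821 m

S_c ≈ 38.2 mm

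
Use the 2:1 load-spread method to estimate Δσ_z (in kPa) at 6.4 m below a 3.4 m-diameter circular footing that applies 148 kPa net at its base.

Δσ_z ≈ 17.8 kPa

By the 2:1 method the load spreads at 1 horizontal : 2 vertical, so at depth z the loaded area has grown by z in each plan dimension:
Δσ ≈ qD²/(D+z)² = 148×3.4²/(3.4+6.4)² = 17.814 kPa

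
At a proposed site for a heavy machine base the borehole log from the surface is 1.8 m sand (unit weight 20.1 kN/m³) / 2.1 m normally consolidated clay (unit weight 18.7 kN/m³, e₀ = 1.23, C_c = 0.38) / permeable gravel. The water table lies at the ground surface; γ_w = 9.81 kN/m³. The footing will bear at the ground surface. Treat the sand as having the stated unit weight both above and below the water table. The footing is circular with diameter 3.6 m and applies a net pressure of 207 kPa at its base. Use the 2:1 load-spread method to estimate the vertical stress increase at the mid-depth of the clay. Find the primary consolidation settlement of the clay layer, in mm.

Mid-depth of clay below the ground surface: z = 1.8 + 2.1/2 = 2.85 m.
Total vertical stress at mid-clay: σ_v = 20.1×1.8 + 18.7×1.05 = 55.815 kPa.
Pore pressure: u = 9.81×(2.85 − 0) = 27.959 kPa.
Initial effective stress: σ'_0 = σ_v − u = 55.815 − 27.959 = 27.856 kPa.
Stress increase at mid-clay by the 2:1 spreading method:
Δσ ≈ qD²/(D+z)² = 207×3.6²/(3.6+2.85)² = 64.485 kPa
Final effective stress: σ'_f = σ'_0 + Δσ = 27.856 + 64.485 = 92.341 kPa.
Normally consolidated clay, so the full stress increment lies on the virgin compression line:
S_c = C_c·H/(1+e₀)·log₁₀(σ'_f/σ'_0) = 0.38×2.1/(1+1.23)×log₁₀(92.341/27.856)
    = 0.35785 × 0.52048 = 0.1863 m

S_c ≈ 186 mm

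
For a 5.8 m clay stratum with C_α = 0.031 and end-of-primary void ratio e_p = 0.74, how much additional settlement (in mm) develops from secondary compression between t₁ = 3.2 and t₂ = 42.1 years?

Secondary compression: S_s = C_α·H/(1+e_p)·log₁₀(t₂/t₁)
S_s = 0.031×5.8/(1+0.74)×log₁₀(42.1/3.2)
    = 0.1033 × 1.119 = 0.1156 m

S_s ≈ 116 mm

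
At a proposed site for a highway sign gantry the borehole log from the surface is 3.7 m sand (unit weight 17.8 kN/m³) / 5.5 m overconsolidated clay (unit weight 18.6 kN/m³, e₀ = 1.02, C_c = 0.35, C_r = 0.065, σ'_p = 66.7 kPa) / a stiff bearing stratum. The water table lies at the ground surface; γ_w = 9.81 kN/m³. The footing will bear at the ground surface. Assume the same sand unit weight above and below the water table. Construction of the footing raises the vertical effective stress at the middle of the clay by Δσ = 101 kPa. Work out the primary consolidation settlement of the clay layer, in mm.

Mid-depth of clay below the ground surface: z = 3.7 + 5.5/2 = 6.45 m.
Total vertical stress at mid-clay: σ_v = 17.8×3.7 + 18.6×2.75 = 117.01 kPa.
Pore pressure: u = 9.81×(6.45 − 0) = 63.275 kPa.
Initial effective stress: σ'_0 = σ_v − u = 117.01 − 63.275 = 53.735 kPa.
Final effective stress: σ'_f = 53.735 + 101 = 154.74 kPa.
σ'_f = 154.74 > σ'_p = 66.7 kPa, so the stress path crosses the preconsolidation pressure — recompression up to σ'_p, then virgin compression beyond:
S_c = H/(1+e₀)·[C_r·log₁₀(σ'_p/σ'_0) + C_c·log₁₀(σ'_f/σ'_p)]
    = 5.5/2.02 × [0.065×log₁₀(66.7/53.735) + 0.35×log₁₀(154.74/66.7)]
    = 2.7228 × [0.0061015 + 0.12792] = 0.3649 m

S_c ≈ 365 mm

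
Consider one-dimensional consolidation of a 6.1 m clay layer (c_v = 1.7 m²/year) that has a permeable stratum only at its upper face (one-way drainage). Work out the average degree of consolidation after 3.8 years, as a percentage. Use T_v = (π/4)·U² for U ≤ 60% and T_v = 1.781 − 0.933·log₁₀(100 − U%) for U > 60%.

U ≈ 47 %

Drainage path length: H_d = H = 6.1 m (single drainage).
T_v = c_v·t/H_d² = 1.7×3.8/6.1² = 0.17361.
T_v = 0.17361 corresponds to the U ≤ 60% branch:
U = √(4T_v/π) = 0.4702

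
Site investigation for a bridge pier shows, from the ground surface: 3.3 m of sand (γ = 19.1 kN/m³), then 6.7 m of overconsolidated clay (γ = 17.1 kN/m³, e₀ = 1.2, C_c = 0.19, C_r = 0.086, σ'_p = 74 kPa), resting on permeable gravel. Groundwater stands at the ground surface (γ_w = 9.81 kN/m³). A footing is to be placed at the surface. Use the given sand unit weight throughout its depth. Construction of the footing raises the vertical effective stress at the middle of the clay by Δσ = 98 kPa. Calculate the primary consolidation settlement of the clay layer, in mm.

Mid-depth of clay below the ground surface: z = 3.3 + 6.7/2 = 6.65 m.
Total vertical stress at mid-clay: σ_v = 19.1×3.3 + 17.1×3.35 = 120.31 kPa.
Pore pressure: u = 9.81×(6.65 − 0) = 65.237 kPa.
Initial effective stress: σ'_0 = σ_v − u = 120.31 − 65.237 = 55.073 kPa.
Final effective stress: σ'_f = 55.073 + 98 = 153.07 kPa.
σ'_f = 153.07 > σ'_p = 74 kPa, so the stress path crosses the preconsolidation pressure — recompression up to σ'_p, then virgin compression beyond:
S_c = H/(1+e₀)·[C_r·log₁₀(σ'_p/σ'_0) + C_c·log₁₀(σ'_f/σ'_p)]
    = 6.7/2.2 × [0.086×log₁₀(74/55.073) + 0.19×log₁₀(153.07/74)]
    = 3.0455 × [0.011033 + 0.059975] = 0.2163 m

S_c ≈ 216 mm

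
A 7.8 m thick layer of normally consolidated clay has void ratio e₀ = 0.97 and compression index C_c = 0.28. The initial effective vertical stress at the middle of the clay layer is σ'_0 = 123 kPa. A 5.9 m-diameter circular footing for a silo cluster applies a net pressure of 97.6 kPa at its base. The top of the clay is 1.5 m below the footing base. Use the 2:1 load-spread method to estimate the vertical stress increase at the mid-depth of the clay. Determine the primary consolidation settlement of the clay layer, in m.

Mid-depth of clay below the footing base: z = 1.5 + 7.8/2 = 5.4 m.
Stress increase at mid-clay by the 2:1 spreading method:
Δσ ≈ qD²/(D+z)² = 97.6×5.9²/(5.9+5.4)² = 26.607 kPa
Final effective stress: σ'_f = σ'_0 + Δσ = 123 + 26.607 = 149.61 kPa.
Normally consolidated clay, so the full stress increment lies on the virgin compression line:
S_c = C_c·H/(1+e₀)·log₁₀(σ'_f/σ'_0) = 0.28×7.8/(1+0.97)×log₁₀(149.61/123)
    = 1.1086 × 0.085056 = 0.09429 m

S_c ≈ 0.0943 m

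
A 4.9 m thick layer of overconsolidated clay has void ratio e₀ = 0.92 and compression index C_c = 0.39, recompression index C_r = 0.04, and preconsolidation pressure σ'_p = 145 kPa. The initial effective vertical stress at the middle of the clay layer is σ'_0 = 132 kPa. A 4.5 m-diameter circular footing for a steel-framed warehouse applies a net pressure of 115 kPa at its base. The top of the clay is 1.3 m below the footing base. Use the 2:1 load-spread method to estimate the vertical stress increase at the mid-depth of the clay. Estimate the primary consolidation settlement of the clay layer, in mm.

Mid-depth of clay below the footing base: z = 1.3 + 4.9/2 = 3.75 m.
Stress increase at mid-clay by the 2:1 spreading method:
Δσ ≈ qD²/(D+z)² = 115×4.5²/(4.5+3.75)² = 34.215 kPa
Final effective stress: σ'_f = 132 + 34.215 = 166.22 kPa.
σ'_f = 166.22 > σ'_p = 145 kPa, so the stress path crosses the preconsolidation pressure — recompression up to σ'_p, then virgin compression beyond:
S_c = H/(1+e₀)·[C_r·log₁₀(σ'_p/σ'_0) + C_c·log₁₀(σ'_f/σ'_p)]
    = 4.9/1.92 × [0.04×log₁₀(145/132) + 0.39×log₁₀(166.22/145)]
    = 2.5521 × [0.0016318 + 0.023133] = 0.0632 m

S_c ≈ 63.2 mm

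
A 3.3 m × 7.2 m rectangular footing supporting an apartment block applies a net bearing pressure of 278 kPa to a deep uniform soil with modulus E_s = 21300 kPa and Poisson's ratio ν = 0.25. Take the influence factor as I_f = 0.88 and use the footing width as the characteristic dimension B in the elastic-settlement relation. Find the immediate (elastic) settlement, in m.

Immediate (elastic) settlement: S_e = q·B·(1−ν²)/E_s · I_f.
S_e = 278 × 3.3 × (1 − 0.25²) / 21300 × 0.88
    = 278 × 3.3 × 0.9375 / 21300 × 0.88
    = 0.03553 m

S_e ≈ 0.0355 m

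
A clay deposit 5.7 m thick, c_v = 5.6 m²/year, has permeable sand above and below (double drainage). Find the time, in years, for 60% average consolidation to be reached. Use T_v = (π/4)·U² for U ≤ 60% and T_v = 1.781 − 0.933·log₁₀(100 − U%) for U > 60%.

t ≈ 0.41 years

Drainage path length: H_d = H/2 = 2.85 m (double drainage).
U ≤ 60%: T_v = (π/4)·U² = (π/4)×0.6² = 0.28274.
t = T_v·H_d²/c_v = 0.28274×2.85²/5.6 = 0.4101 years.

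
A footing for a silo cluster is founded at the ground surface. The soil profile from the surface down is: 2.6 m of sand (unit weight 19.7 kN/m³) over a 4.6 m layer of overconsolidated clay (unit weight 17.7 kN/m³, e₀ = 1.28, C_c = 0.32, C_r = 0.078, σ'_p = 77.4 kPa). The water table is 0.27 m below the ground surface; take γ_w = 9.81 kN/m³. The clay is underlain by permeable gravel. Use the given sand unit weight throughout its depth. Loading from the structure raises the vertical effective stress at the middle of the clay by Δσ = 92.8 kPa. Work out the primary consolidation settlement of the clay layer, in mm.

S_c ≈ 200 mm

Mid-depth of clay below the ground surface: z = 2.6 + 4.6/2 = 4.9 m.
Total vertical stress at mid-clay: σ_v = 19.7×2.6 + 17.7×2.3 = 91.93 kPa.
Pore pressure: u = 9.81×(4.9 − 0.27) = 45.42 kPa.
Initial effective stress: σ'_0 = σ_v − u = 91.93 − 45.42 = 46.51 kPa.
Final effective stress: σ'_f = 46.51 + 92.8 = 139.31 kPa.
σ'_f = 139.31 > σ'_p = 77.4 kPa, so the stress path crosses the preconsolidation pressure — recompression up to σ'_p, then virgin compression beyond:
S_c = H/(1+e₀)·[C_r·log₁₀(σ'_p/σ'_0) + C_c·log₁₀(σ'_f/σ'_p)]
    = 4.6/2.28 × [0.078×log₁₀(77.4/46.51) + 0.32×log₁₀(139.31/77.4)]
    = 2.0175 × [0.017253 + 0.081677] = 0.1996 m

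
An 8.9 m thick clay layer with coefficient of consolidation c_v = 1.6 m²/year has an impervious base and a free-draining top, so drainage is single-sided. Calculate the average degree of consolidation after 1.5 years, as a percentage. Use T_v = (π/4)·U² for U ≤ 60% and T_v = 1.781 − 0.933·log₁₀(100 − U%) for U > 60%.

Drainage path length: H_d = H = 8.9 m (single drainage).
T_v = c_v·t/H_d² = 1.6×1.5/8.9² = 0.030299.
T_v = 0.030299 corresponds to the U ≤ 60% branch:
U = √(4T_v/π) = 0.1964

U ≈ 19.6 %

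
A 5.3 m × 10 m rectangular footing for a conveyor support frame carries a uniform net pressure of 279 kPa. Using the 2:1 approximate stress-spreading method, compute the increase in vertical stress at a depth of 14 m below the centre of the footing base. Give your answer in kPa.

By the 2:1 method the load spreads at 1 horizontal : 2 vertical, so at depth z the loaded area has grown by z in each plan dimension:
Δσ = qBL/((B+z)(L+z)) = 279×5.3×10/((5.3+14)(10+14)) = 31.924 kPa

Δσ_z ≈ 31.9 kPa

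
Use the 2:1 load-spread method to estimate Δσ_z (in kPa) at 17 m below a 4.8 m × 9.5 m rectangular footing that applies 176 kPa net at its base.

By the 2:1 method the load spreads at 1 horizontal : 2 vertical, so at depth z the loaded area has grown by z in each plan dimension:
Δσ = qBL/((B+z)(L+z)) = 176×4.8×9.5/((4.8+17)(9.5+17)) = 13.892 kPa

Δσ_z ≈ 13.9 kPa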